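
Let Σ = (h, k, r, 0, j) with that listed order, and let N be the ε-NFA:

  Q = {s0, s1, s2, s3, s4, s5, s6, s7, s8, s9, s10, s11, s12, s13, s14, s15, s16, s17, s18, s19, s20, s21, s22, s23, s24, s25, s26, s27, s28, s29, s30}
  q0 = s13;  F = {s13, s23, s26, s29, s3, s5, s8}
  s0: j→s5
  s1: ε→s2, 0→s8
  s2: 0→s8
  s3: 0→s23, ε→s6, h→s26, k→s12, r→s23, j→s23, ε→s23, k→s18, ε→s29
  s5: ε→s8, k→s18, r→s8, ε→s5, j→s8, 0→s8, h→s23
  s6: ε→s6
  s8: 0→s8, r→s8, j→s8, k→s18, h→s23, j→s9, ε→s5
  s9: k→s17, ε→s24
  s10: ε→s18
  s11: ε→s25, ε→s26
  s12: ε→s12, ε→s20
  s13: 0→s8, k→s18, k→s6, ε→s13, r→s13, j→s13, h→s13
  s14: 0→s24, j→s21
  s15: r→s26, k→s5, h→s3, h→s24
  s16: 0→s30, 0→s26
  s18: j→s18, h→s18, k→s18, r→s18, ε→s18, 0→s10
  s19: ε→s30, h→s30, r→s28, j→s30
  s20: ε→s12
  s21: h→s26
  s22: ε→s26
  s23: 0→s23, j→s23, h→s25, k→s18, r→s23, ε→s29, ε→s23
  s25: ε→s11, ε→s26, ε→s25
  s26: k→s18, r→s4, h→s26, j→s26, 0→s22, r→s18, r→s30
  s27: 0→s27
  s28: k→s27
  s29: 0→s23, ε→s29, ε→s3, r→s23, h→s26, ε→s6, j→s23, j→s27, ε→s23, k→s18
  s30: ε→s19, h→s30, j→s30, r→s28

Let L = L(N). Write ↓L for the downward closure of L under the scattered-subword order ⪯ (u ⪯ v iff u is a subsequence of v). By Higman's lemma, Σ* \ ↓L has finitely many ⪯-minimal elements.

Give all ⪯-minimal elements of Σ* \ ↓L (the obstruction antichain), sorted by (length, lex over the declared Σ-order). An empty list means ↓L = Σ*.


A = [k, 0hhr].

|Q|=31, |F|=7, |δ|=96 (29 ε).
min D↑ (5 st, q0=0, F={1}): 0:h→0,k→1,r→0,0→2,j→0 1:h→1,k→1,r→1,0→1,j→1 2:h→3,k→1,r→2,0→2,j→2 3:h→4,k→1,r→3,0→3,j→3 4:h→4,k→1,r→1,0→4,j→4.
'k': run [23, 7] end={s10,s12,s17,s18,s20,s27,s6} ∉↓L; 1/1 del acc.
'0hhr': |S_i|=[23, 22, 17, 11, 7] end={s10,s18,s19,s27,s28,s30,s4} ∉↓L; 4/4 single-dels accept.
2 obstructions.


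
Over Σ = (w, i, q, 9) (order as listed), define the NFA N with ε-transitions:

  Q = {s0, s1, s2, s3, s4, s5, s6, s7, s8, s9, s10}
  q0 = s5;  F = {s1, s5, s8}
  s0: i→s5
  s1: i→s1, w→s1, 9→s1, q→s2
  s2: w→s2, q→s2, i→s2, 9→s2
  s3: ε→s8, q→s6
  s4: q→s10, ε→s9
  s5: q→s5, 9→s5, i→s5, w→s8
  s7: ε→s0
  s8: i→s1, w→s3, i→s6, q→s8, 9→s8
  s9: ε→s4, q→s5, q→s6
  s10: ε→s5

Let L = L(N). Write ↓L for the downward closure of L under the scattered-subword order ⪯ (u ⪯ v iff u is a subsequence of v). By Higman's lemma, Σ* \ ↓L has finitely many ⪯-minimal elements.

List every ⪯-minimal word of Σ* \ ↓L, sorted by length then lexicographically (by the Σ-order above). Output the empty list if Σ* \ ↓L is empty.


min(Σ*\↓L) = [wiq].

|Q|=11, |F|=3, |δ|=27 (5 ε).
min D↑ (4 st, q0=0, F={3}): 0:w→1,i→0,q→0,9→0 1:w→1,i→2,q→1,9→1 2:w→2,i→2,q→3,9→2 3:w→3,i→3,q→3,9→3 (ε-aug+det+¬).
'wiq': run [6, 5, 3, 1] end={s2} rej; 3/3 single-dels accept.
1 minimals (antichain).


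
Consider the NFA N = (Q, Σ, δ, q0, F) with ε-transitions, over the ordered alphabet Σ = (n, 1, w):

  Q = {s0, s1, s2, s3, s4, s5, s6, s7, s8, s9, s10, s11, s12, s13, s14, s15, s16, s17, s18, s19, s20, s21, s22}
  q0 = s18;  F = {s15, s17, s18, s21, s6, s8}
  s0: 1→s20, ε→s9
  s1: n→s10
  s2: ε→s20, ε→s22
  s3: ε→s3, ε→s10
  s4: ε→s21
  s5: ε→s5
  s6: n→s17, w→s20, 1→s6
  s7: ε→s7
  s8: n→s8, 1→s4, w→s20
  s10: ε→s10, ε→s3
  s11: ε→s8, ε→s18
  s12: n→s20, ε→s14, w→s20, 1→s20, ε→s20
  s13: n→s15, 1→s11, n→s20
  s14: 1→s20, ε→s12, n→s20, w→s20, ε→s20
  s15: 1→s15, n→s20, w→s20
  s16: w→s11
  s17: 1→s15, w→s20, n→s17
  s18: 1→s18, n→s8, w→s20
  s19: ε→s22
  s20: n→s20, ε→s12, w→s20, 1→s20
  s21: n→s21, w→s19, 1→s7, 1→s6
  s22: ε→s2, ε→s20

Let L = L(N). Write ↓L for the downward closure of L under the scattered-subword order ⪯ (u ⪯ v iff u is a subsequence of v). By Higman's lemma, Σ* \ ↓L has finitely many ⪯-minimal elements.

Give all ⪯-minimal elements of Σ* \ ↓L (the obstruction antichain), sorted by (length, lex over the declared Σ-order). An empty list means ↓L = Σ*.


Antichain: [w, n11n1n].

|Q|=23, |F|=6, |δ|=54 (20 ε).
min D↑ (7 st, q0=0, F={2}): 0:n→1,1→0,w→2 1:n→1,1→3,w→2 2:n→2,1→2,w→2 3:n→3,1→4,w→2 4:n→5,1→4,w→2 5:n→5,1→6,w→2 6:n→2,1→6,w→2 [Hopcroft].
'w': |S_i|=[14, 6] end={s12,s14,s19,s2,s20,s22} ∉↓L; 1/1 del acc.
'n11n1n': |S_i|=[14, 13, 12, 7, 5, 4, 3] end={s12,s14,s20} — reject; 6/6 del acc.
2 words, ⪯-incomp.


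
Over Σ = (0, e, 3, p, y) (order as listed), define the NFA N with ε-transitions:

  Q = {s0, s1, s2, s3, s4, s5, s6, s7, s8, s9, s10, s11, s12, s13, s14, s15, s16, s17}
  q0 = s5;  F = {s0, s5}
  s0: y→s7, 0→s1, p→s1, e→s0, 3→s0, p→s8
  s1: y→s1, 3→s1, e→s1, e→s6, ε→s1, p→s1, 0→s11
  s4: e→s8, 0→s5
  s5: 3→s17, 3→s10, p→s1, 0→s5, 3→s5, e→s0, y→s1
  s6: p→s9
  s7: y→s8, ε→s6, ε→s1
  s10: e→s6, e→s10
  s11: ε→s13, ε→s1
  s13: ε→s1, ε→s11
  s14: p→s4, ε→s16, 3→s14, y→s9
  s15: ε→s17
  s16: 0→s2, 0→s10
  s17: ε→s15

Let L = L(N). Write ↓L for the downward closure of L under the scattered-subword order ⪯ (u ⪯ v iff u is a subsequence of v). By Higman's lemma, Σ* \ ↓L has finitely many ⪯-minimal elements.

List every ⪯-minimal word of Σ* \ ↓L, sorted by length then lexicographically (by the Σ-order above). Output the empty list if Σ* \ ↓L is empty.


min(Σ*\↓L) = [p, y, e0].

|Q|=18, |F|=2, |δ|=40 (10 ε).
min D↑ (3 st, q0=0, F={2}): 0:0→0,e→1,3→0,p→2,y→2 1:0→2,e→1,3→1,p→2,y→2 2:0→2,e→2,3→2,p→2,y→2.
'p': |S_i|=[12, 6] end={s1,s11,s13,s6,s8,s9} rej; 1/1 del acc.
'y': run [12, 7] end={s1,s11,s13,s6,s7,s8,s9} — reject; 1/1 deletions ∈↓L.
'e0': N↓-sim [12, 9, 5] end={s1,s11,s13,s6,s9} ∉↓L; 2/2 del acc.
3 words, ⪯-incomp.


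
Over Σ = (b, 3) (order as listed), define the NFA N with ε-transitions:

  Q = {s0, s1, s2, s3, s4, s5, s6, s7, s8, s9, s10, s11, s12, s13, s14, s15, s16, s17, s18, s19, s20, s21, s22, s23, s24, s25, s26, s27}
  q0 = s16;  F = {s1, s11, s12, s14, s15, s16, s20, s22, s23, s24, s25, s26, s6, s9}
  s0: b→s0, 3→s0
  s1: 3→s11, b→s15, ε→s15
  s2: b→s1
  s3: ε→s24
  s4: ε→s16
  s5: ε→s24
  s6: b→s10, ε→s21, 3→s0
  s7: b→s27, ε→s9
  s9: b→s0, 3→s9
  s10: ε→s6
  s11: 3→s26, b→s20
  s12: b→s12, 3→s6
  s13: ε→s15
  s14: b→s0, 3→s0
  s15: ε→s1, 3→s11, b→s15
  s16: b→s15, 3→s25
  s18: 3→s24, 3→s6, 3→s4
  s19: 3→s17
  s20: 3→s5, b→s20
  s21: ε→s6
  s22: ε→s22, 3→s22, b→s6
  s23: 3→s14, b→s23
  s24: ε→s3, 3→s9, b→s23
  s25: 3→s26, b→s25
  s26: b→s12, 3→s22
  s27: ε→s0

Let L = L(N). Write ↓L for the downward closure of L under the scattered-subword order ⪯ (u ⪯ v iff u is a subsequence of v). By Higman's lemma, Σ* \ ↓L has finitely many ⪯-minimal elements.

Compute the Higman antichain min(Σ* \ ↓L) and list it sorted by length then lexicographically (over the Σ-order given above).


|Q|=28, |F|=14, |δ|=49 (13 ε).
min D↑ (14 st, q0=0, F={12}): 0:b→1,3→2 1:b→1,3→3 2:b→2,3→4 3:b→5,3→4 4:b→6,3→7 5:b→5,3→8 6:b→6,3→9 7:b→9,3→7 8:b→10,3→11 9:b→9,3→12 10:b→10,3→13 11:b→12,3→11 12:b→12,3→12 13:b→12,3→12 [Hopcroft].
'33b33': N↓-sim [19, 16, 13, 7, 5, 1] end={s0} ∉↓L; 5/5 deletions ∈↓L.
'333b3': run [19, 16, 13, 7, 4, 1] end={s0} rej; 5/5 deletions ∈↓L.
'b3b33b': run [19, 18, 15, 12, 10, 3, 1] end={s0} — reject; 6/6 single-dels accept.
3 words, ⪯-incomp.

A = [33b33, 333b3, b3b33b].


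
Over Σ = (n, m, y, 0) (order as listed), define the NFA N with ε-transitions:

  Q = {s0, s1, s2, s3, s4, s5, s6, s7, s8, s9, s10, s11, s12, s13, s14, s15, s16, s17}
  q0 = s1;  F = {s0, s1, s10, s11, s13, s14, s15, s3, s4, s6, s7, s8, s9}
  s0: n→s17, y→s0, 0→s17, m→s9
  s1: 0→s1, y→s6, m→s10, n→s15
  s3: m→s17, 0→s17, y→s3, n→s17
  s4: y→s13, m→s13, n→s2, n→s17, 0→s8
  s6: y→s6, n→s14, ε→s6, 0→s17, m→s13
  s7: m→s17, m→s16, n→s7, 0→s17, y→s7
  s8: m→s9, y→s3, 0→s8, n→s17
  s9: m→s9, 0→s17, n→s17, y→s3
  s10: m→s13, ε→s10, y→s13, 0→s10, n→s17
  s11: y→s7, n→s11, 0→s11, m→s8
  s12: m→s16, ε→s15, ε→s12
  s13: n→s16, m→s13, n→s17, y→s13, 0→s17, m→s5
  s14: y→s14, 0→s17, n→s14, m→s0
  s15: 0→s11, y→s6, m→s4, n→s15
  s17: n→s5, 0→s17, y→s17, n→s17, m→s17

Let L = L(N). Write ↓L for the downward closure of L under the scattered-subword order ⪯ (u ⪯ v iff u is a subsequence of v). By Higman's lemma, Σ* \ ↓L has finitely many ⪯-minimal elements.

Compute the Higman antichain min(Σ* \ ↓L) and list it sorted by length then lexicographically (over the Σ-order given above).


|Q|=18, |F|=13, |δ|=66 (4 ε).
min D↑ (14 st, q0=0, F={6}): 0:n→1,m→2,y→3,0→0 1:n→1,m→4,y→3,0→5 2:n→6,m→7,y→7,0→2 3:n→8,m→7,y→3,0→6 4:n→6,m→7,y→7,0→9 5:n→5,m→9,y→10,0→5 6:n→6,m→6,y→6,0→6 7:n→6,m→7,y→7,0→6 8:n→8,m→11,y→8,0→6 9:n→6,m→12,y→13,0→9 10:n→10,m→6,y→10,0→6 11:n→6,m→12,y→11,0→6 12:n→6,m→12,y→13,0→6 13:n→6,m→6,y→13,0→6 [Hopcroft].
'mn': N↓-sim [17, 11, 4] end={s16,s17,s2,s5} — reject; 2/2 deletions ∈↓L.
'y0': run [17, 10, 2] end={s17,s5} — reject; 2/2 single-dels accept.
'mm0': N↓-sim [17, 11, 6, 2] end={s17,s5} ∉↓L; 3/3 single-dels accept.
'n0ym': N↓-sim [17, 15, 8, 5, 3] end={s16,s17,s5} — reject; 4/4 del acc.
'ynmmym': N↓-sim [17, 10, 8, 6, 4, 3, 2] end={s17,s5} ∉↓L; 6/6 deletions ∈↓L.
5 words, ⪯-incomp.

A = [mn, y0, mm0, n0ym, ynmmym].


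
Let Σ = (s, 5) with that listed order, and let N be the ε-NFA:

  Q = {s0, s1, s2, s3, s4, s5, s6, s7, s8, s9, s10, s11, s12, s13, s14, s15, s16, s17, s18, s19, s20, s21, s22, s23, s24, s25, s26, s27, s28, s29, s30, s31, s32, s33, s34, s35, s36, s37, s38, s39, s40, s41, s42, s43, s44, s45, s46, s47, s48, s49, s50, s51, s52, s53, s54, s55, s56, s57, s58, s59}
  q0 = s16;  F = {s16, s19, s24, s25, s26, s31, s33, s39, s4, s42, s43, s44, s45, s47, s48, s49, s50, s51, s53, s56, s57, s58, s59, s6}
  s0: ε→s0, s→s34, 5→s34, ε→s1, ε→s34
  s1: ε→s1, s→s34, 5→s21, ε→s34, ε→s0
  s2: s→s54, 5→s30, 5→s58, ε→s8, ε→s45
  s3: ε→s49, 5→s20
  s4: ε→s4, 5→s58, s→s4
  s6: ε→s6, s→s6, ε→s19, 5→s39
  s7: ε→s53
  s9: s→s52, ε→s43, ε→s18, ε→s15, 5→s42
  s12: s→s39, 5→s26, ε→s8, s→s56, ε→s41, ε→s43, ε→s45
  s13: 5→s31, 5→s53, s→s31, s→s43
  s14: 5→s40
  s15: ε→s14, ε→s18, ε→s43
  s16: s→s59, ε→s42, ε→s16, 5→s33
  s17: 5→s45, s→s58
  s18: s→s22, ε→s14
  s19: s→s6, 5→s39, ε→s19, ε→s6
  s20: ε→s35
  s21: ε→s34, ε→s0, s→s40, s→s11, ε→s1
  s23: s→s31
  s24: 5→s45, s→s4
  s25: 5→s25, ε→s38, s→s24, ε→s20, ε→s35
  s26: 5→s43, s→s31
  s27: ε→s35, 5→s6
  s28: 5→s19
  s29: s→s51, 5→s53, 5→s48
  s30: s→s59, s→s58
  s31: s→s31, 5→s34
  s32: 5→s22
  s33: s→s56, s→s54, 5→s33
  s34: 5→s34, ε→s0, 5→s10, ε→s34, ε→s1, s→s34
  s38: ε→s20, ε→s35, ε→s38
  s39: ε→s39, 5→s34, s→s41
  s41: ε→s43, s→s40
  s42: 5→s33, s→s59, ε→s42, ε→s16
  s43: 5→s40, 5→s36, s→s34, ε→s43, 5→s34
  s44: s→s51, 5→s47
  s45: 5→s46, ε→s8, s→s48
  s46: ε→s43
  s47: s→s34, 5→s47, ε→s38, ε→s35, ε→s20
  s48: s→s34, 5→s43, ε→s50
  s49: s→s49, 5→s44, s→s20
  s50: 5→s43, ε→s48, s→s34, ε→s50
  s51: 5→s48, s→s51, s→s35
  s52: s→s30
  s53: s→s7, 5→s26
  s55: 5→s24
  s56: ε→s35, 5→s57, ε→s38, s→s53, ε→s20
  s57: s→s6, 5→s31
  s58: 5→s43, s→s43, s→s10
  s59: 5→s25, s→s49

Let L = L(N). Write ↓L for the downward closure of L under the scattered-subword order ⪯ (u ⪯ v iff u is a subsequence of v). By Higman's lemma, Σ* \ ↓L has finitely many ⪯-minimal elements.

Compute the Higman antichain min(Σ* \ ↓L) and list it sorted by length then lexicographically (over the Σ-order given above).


Antichain: [ss55s, 5s555, s5s5ss, 5ss5s5].

|Q|=60, |F|=24, |δ|=150 (58 ε).
min D↑ (22 st, q0=0, F={18}): 0:s→1,5→2 1:s→3,5→4 2:s→5,5→2 3:s→3,5→6 4:s→7,5→4 5:s→8,5→9 6:s→10,5→11 7:s→12,5→13 8:s→8,5→14 9:s→15,5→16 10:s→10,5→17 11:s→18,5→11 12:s→12,5→19 13:s→17,5→20 14:s→16,5→20 15:s→15,5→21 16:s→16,5→18 17:s→18,5→20 18:s→18,5→18 19:s→20,5→20 20:s→18,5→18 21:s→20,5→18 (ε-aug+det+¬).
'ss55s': N↓-sim [40, 37, 32, 25, 16, 7] end={s0,s1,s10,s11,s21,s34,s40} — reject; 5/5 deletions ∈↓L.
'5s555': run [40, 36, 32, 22, 13, 8] end={s0,s1,s10,s11,s21,s34,s36,s40} rej; 5/5 single-dels accept.
's5s5ss': |S_i|=[40, 37, 31, 24, 17, 12, 7] end={s0,s1,s10,s11,s21,s34,s40} — reject; 6/6 single-dels accept.
'5ss5s5': |S_i|=[40, 36, 32, 23, 16, 11, 8] end={s0,s1,s10,s11,s21,s34,s36,s40} — reject; 6/6 deletions ∈↓L.
4 obstructions.


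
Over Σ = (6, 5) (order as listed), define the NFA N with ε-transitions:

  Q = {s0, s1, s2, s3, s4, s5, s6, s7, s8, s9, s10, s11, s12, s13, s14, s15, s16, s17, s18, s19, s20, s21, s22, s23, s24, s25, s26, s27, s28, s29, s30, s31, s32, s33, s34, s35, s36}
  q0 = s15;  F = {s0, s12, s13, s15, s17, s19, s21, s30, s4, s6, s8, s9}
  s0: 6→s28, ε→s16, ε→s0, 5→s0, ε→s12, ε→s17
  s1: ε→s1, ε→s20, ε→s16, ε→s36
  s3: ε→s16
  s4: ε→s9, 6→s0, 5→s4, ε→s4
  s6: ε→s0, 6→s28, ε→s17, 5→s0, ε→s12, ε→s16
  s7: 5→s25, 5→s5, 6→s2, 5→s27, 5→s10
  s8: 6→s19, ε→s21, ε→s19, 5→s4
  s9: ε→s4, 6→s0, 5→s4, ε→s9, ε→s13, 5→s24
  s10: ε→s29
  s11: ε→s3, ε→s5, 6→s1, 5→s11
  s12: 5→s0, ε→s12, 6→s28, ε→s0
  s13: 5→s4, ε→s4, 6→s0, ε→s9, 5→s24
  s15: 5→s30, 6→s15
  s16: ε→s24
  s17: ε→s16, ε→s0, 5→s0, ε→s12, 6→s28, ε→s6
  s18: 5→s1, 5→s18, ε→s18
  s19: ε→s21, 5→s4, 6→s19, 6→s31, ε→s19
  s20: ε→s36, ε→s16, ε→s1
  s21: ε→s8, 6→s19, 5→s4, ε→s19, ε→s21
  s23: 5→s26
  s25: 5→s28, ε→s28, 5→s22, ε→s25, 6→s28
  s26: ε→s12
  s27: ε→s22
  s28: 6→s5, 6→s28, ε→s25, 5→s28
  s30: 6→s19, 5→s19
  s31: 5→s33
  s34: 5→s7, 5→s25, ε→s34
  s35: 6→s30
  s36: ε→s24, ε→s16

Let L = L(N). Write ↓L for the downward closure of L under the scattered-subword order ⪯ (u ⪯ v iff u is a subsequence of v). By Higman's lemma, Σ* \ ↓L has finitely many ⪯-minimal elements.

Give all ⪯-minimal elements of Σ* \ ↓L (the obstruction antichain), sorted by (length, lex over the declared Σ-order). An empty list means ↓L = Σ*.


|Q|=37, |F|=12, |δ|=96 (49 ε).
min D↑ (6 st, q0=0, F={5}): 0:6→0,5→1 1:6→2,5→2 2:6→2,5→3 3:6→4,5→3 4:6→5,5→4 5:6→5,5→5 [Hopcroft].
'56566': N↓-sim [20, 19, 18, 14, 10, 4] end={s22,s25,s28,s5} — reject; 5/5 deletions ∈↓L.
'55566': N↓-sim [20, 19, 18, 14, 10, 4] end={s22,s25,s28,s5} rej; 5/5 del acc.
2 obstructions.

Antichain: [56566, 55566].


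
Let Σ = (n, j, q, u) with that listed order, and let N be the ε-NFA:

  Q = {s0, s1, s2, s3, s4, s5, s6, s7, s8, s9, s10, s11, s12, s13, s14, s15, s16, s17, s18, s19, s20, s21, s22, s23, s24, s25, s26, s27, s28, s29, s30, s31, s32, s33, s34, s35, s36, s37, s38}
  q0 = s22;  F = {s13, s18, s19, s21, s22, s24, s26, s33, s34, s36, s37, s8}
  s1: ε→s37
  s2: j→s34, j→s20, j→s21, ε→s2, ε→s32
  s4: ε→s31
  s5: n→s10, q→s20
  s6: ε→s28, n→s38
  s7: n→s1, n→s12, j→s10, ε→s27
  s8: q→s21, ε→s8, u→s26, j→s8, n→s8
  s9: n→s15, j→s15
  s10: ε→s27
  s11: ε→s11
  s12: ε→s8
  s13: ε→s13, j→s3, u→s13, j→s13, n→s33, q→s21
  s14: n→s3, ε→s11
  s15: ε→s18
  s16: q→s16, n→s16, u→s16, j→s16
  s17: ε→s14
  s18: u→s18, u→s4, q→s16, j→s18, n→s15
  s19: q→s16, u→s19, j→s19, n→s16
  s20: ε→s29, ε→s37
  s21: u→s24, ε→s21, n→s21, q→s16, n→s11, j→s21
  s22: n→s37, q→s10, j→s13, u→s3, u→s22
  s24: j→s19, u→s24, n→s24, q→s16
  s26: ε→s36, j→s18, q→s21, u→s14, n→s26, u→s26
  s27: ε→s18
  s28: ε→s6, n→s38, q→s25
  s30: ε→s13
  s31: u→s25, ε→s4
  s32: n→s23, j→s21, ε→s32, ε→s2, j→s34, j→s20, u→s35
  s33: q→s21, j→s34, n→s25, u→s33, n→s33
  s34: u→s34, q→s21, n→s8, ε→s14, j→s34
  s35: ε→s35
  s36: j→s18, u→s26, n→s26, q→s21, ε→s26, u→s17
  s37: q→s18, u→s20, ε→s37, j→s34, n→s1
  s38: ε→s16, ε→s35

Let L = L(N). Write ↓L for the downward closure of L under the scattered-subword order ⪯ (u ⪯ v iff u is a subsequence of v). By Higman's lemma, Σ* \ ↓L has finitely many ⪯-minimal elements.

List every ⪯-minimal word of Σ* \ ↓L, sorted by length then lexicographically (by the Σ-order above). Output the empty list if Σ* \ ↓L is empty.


|Q|=39, |F|=12, |δ|=109 (30 ε).
min D↑ (12 st, q0=0, F={7}): 0:n→1,j→2,q→3,u→0 1:n→1,j→4,q→3,u→1 2:n→5,j→2,q→6,u→2 3:n→3,j→3,q→7,u→3 4:n→8,j→4,q→6,u→4 5:n→5,j→4,q→6,u→5 6:n→6,j→6,q→7,u→9 7:n→7,j→7,q→7,u→7 8:n→8,j→8,q→6,u→10 9:n→9,j→11,q→7,u→9 10:n→10,j→3,q→6,u→10 11:n→7,j→11,q→7,u→11 (ε-aug+det+¬).
'qq': |S_i|=[26, 12, 1] end={s16} — reject; 2/2 single-dels accept.
'jqujn': |S_i|=[26, 19, 5, 3, 2, 1] end={s16} ∉↓L; 5/5 deletions ∈↓L.
'njnujq': run [26, 22, 17, 16, 15, 10, 1] end={s16} ∉↓L; 6/6 del acc.
3 minimals (antichain).

min(Σ*\↓L) = [qq, jqujn, njnujq].


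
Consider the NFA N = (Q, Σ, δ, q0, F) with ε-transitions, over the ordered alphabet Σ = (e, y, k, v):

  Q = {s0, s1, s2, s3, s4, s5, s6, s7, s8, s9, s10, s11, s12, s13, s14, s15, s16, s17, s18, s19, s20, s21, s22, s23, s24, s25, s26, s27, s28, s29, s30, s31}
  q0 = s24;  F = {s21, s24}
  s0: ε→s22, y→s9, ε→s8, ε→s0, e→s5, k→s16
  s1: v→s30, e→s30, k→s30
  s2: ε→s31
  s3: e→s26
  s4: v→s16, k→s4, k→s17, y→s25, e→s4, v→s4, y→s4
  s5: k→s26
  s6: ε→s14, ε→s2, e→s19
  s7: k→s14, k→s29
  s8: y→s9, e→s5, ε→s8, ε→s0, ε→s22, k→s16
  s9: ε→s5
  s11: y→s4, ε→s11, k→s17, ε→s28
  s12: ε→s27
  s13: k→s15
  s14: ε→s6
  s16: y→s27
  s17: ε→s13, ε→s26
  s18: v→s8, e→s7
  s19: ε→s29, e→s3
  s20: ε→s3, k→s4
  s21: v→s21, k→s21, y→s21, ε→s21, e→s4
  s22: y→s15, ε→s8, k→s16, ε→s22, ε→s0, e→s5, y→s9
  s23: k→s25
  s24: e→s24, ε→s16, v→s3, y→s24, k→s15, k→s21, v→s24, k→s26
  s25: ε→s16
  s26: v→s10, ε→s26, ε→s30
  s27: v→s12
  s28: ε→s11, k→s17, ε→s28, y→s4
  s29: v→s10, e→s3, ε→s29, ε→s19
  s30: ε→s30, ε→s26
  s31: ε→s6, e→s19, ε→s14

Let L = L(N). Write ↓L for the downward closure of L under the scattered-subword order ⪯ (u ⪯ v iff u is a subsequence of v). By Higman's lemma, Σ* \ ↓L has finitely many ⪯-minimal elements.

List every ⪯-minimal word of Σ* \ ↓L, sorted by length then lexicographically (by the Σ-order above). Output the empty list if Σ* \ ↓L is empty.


A = [ke].

|Q|=32, |F|=2, |δ|=86 (34 ε).
min D↑ (3 st, q0=0, F={2}): 0:e→0,y→0,k→1,v→0 1:e→2,y→1,k→1,v→1 2:e→2,y→2,k→2,v→2 (ε-aug+det+¬).
'ke': |S_i|=[14, 12, 11] end={s10,s12,s13,s15,s16,s17,s25,s26,s27,s30,s4} rej; 2/2 deletions ∈↓L.
1 words, ⪯-incomp.


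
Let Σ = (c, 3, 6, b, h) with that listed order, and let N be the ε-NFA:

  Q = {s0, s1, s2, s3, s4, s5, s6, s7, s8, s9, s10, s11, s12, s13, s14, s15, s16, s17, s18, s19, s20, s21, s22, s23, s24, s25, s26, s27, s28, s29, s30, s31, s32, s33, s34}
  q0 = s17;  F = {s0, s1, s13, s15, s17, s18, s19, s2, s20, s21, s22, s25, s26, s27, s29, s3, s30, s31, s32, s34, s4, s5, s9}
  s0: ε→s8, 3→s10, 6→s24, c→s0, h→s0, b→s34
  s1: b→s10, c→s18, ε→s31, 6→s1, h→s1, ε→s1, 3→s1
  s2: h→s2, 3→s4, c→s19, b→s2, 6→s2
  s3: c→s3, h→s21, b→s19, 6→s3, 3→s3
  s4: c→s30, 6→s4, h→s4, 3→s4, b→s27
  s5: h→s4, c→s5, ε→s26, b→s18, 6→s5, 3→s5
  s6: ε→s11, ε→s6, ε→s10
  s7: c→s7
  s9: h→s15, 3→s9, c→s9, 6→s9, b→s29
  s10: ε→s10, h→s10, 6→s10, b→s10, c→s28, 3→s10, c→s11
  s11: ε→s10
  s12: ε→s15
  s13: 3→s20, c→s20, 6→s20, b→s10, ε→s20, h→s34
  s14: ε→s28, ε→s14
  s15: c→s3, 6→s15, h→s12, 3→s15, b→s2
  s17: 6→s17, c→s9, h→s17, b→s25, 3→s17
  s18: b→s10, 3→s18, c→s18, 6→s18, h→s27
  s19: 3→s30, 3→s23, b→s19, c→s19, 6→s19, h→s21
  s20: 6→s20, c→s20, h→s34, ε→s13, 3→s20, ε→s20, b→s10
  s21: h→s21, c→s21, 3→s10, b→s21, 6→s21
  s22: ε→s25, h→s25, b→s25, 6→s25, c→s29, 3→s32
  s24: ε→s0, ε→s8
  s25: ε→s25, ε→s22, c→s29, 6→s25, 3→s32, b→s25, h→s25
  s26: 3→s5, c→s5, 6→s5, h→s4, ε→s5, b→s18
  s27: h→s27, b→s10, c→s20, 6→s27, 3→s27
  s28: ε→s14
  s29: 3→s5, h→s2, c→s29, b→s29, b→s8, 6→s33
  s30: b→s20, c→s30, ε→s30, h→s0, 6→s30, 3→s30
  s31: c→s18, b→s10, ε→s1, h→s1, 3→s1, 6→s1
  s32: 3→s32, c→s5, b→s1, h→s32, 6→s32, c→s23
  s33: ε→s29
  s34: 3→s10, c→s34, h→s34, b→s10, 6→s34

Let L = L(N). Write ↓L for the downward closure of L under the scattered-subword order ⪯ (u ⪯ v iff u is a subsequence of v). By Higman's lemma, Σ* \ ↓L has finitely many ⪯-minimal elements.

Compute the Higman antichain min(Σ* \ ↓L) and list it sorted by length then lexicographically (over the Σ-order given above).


|Q|=35, |F|=23, |δ|=150 (25 ε).
min D↑ (20 st, q0=0, F={14}): 0:c→1,3→0,6→0,b→2,h→0 1:c→1,3→1,6→1,b→3,h→4 2:c→3,3→5,6→2,b→2,h→2 3:c→3,3→6,6→3,b→3,h→7 4:c→8,3→4,6→4,b→7,h→4 5:c→6,3→5,6→5,b→9,h→5 6:c→6,3→6,6→6,b→10,h→11 7:c→12,3→11,6→7,b→7,h→7 8:c→8,3→8,6→8,b→12,h→13 9:c→10,3→9,6→9,b→14,h→9 10:c→10,3→10,6→10,b→14,h→15 11:c→16,3→11,6→11,b→15,h→11 12:c→12,3→16,6→12,b→12,h→13 13:c→13,3→14,6→13,b→13,h→13 14:c→14,3→14,6→14,b→14,h→14 15:c→17,3→15,6→15,b→14,h→15 16:c→16,3→16,6→16,b→17,h→18 17:c→17,3→17,6→17,b→14,h→19 18:c→18,3→14,6→18,b→19,h→18 19:c→19,3→14,6→19,b→14,h→19.
'b3bb': |S_i|=[32, 27, 20, 11, 4] end={s10,s11,s14,s28} ∉↓L; 4/4 deletions ∈↓L.
'chch3': N↓-sim [32, 26, 20, 15, 9, 4] end={s10,s11,s14,s28} rej; 5/5 deletions ∈↓L.
2 words, ⪯-incomp.

A = [b3bb, chch3].


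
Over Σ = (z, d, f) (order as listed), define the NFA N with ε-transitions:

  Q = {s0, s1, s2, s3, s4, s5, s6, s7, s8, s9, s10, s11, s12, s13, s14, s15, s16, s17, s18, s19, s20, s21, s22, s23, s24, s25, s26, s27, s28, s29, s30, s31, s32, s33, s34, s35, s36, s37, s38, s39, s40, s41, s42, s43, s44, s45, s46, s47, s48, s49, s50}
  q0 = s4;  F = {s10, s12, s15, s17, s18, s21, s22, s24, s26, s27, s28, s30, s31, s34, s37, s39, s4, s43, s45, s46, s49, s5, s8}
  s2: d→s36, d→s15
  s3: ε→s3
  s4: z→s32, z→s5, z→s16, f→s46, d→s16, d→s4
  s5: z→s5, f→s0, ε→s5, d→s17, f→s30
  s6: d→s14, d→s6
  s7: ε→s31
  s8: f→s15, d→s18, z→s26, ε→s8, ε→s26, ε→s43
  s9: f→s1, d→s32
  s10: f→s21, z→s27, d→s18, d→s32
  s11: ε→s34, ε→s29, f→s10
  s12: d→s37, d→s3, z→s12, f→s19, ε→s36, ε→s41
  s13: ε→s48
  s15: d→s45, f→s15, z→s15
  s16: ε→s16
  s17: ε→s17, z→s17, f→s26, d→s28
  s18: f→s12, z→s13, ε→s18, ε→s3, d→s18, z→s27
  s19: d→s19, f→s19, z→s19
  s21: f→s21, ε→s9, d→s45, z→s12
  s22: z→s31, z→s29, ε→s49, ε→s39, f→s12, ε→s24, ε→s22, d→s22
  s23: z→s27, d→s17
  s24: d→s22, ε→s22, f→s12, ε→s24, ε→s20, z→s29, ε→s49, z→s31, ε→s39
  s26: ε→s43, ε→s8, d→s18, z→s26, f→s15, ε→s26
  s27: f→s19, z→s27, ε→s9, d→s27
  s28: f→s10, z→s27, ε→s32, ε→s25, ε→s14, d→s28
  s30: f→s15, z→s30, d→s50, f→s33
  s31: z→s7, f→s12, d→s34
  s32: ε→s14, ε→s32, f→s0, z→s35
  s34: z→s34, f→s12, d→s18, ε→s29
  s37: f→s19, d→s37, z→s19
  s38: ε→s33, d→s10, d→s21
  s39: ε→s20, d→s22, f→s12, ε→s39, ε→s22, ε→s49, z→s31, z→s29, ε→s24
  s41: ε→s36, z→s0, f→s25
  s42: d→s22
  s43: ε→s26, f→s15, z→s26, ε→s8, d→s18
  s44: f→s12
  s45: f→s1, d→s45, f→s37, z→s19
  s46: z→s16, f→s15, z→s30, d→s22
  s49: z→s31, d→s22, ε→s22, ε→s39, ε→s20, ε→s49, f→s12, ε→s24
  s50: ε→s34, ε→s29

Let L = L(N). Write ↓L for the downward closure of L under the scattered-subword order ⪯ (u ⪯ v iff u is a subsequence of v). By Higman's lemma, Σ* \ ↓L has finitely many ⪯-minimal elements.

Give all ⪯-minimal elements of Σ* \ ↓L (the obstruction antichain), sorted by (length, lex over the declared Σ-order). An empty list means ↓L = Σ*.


|Q|=51, |F|=23, |δ|=153 (51 ε).
min D↑ (19 st, q0=0, F={17}): 0:z→1,d→0,f→2 1:z→1,d→3,f→4 2:z→4,d→5,f→6 3:z→3,d→7,f→8 4:z→4,d→9,f→6 5:z→10,d→5,f→11 6:z→6,d→12,f→6 7:z→13,d→7,f→14 8:z→8,d→15,f→6 9:z→9,d→15,f→11 10:z→10,d→9,f→11 11:z→11,d→16,f→17 12:z→17,d→12,f→16 13:z→13,d→13,f→17 14:z→13,d→15,f→18 15:z→13,d→15,f→11 16:z→17,d→16,f→17 17:z→17,d→17,f→17 18:z→11,d→12,f→18 (ε-aug+det+¬).
'fdff': N↓-sim [42, 38, 28, 9, 2] end={s19,s25} rej; 4/4 deletions ∈↓L.
'ffdz': run [42, 38, 17, 9, 2] end={s19,s35} — reject; 4/4 single-dels accept.
'zddzf': N↓-sim [42, 35, 29, 21, 16, 4] end={s0,s1,s19,s25} — reject; 5/5 del acc.
3 minimals (antichain).

min(Σ*\↓L) = [fdff, ffdz, zddzf].


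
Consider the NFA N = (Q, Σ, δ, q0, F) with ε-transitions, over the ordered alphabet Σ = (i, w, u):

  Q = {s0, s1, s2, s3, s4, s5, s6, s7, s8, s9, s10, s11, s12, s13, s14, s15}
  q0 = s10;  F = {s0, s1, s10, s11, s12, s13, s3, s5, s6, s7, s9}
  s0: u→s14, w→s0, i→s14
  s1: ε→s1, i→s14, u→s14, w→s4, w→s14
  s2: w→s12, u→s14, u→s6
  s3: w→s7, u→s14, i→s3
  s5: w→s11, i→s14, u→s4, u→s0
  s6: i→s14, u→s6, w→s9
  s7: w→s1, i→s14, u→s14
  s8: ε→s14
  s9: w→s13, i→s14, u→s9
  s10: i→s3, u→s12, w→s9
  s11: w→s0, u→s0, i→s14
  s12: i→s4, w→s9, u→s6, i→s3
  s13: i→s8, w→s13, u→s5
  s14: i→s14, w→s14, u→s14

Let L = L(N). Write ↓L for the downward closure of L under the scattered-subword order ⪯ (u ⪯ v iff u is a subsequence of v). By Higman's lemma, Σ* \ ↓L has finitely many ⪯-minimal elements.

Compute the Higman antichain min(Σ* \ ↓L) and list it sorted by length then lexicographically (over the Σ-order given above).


A = [iu, wi, uui, iwww, wwuuu, wwuwwu].

|Q|=16, |F|=11, |δ|=44 (2 ε).
min D↑ (12 st, q0=0, F={5}): 0:i→1,w→2,u→3 1:i→1,w→4,u→5 2:i→5,w→6,u→2 3:i→1,w→2,u→7 4:i→5,w→8,u→5 5:i→5,w→5,u→5 6:i→5,w→6,u→9 7:i→5,w→2,u→7 8:i→5,w→5,u→5 9:i→5,w→10,u→11 10:i→5,w→11,u→11 11:i→5,w→11,u→5 [Hopcroft].
'iu': |S_i|=[14, 6, 1] end={s14} ∉↓L; 2/2 del acc.
'wi': |S_i|=[14, 10, 2] end={s14,s8} ∉↓L; 2/2 del acc.
'uui': |S_i|=[14, 13, 9, 2] end={s14,s8} ∉↓L; 3/3 del acc.
'iwww': run [14, 6, 4, 3, 2] end={s14,s4} rej; 4/4 deletions ∈↓L.
'wwuuu': run [14, 10, 8, 5, 3, 1] end={s14} rej; 5/5 single-dels accept.
'wwuwwu': run [14, 10, 8, 5, 3, 2, 1] end={s14} — reject; 6/6 single-dels accept.
6 minimals (antichain).


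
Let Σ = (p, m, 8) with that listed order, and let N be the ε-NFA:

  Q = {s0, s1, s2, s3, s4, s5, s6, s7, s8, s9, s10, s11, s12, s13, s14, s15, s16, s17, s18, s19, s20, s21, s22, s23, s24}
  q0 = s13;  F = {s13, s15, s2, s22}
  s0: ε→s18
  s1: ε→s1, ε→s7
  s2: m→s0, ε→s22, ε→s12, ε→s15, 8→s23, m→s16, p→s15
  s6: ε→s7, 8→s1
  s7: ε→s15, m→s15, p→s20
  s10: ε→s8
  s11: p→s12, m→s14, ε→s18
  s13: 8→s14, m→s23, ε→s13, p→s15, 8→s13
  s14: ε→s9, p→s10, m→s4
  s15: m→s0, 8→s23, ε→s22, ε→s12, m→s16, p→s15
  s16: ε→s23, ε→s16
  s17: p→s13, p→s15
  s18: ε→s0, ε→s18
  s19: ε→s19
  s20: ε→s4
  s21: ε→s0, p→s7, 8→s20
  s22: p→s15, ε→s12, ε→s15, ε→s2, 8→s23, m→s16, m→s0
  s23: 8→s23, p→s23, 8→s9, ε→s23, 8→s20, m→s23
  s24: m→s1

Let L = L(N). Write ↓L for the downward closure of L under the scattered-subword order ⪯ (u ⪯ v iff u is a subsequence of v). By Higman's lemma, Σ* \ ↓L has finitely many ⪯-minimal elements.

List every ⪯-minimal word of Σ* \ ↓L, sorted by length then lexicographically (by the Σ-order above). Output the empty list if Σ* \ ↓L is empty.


|Q|=25, |F|=4, |δ|=58 (25 ε).
min D↑ (3 st, q0=0, F={2}): 0:p→1,m→2,8→0 1:p→1,m→2,8→2 2:p→2,m→2,8→2.
'm': run [15, 7] end={s0,s16,s18,s20,s23,s4,s9} rej; 1/1 deletions ∈↓L.
'p8': N↓-sim [15, 13, 4] end={s20,s23,s4,s9} rej; 2/2 single-dels accept.
2 minimals (antichain).

Antichain: [m, p8].


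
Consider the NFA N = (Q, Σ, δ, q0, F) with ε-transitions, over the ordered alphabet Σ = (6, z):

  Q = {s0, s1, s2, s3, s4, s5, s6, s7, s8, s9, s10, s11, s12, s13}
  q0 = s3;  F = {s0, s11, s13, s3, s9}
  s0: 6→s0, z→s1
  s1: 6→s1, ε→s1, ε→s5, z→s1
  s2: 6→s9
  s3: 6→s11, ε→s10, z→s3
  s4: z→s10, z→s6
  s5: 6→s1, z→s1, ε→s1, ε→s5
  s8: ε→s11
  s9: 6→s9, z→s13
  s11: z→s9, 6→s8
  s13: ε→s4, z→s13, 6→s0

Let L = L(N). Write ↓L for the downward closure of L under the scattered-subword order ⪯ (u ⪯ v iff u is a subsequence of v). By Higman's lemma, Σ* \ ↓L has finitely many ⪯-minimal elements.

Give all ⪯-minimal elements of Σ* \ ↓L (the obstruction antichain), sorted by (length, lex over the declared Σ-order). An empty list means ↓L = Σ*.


|Q|=14, |F|=5, |δ|=24 (7 ε).
min D↑ (6 st, q0=0, F={5}): 0:6→1,z→0 1:6→1,z→2 2:6→2,z→3 3:6→4,z→3 4:6→4,z→5 5:6→5,z→5 (ε-aug+det+¬).
'6zz6z': |S_i|=[11, 10, 8, 7, 3, 2] end={s1,s5} ∉↓L; 5/5 del acc.
1 minimals (antichain).

A = [6zz6z].


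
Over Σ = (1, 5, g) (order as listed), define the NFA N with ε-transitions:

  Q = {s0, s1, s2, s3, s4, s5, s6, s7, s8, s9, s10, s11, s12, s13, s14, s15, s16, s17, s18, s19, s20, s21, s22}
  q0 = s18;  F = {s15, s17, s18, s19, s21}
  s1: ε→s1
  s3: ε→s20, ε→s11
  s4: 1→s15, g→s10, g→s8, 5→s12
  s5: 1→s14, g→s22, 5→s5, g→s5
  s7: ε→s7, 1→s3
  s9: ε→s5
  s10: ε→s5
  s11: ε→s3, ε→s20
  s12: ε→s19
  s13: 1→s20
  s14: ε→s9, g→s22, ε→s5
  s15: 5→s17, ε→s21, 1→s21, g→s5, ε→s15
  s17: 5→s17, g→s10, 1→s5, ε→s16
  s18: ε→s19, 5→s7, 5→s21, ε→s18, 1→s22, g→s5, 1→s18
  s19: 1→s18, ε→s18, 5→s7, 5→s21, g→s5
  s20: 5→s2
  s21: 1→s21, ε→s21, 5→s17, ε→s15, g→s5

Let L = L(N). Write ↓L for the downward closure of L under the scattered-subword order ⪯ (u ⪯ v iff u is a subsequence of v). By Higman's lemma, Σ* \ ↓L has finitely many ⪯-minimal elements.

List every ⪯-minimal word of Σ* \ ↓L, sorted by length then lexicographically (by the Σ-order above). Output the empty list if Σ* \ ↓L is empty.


A = [g, 551].

|Q|=23, |F|=5, |δ|=49 (19 ε).
min D↑ (4 st, q0=0, F={2}): 0:1→0,5→1,g→2 1:1→1,5→3,g→2 2:1→2,5→2,g→2 3:1→2,5→3,g→2 (ε-aug+det+¬).
'g': N↓-sim [16, 5] end={s10,s14,s22,s5,s9} ∉↓L; 1/1 single-dels accept.
'551': |S_i|=[16, 14, 8, 4] end={s14,s22,s5,s9} — reject; 3/3 del acc.
2 words, ⪯-incomp.


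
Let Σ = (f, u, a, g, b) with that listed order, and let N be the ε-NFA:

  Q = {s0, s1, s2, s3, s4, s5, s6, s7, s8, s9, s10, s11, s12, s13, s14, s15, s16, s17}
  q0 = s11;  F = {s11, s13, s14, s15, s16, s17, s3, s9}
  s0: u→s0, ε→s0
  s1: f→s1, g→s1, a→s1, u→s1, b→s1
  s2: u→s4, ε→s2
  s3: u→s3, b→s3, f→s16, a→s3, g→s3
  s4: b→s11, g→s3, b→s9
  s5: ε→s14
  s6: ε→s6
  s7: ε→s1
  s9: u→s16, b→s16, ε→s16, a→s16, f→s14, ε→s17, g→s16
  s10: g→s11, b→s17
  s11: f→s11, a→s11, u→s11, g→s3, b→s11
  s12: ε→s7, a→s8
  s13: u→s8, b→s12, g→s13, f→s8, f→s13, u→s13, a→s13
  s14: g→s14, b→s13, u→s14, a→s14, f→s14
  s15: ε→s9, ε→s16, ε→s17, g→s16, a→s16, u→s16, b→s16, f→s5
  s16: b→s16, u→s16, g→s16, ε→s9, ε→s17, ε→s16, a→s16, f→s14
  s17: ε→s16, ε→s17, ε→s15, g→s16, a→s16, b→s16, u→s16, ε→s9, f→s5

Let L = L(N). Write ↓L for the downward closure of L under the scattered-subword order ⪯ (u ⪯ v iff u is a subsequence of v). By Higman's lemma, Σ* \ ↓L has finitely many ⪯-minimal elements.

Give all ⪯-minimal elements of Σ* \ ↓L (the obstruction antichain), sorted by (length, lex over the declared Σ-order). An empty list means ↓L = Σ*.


min(Σ*\↓L) = [gffbb].

|Q|=18, |F|=8, |δ|=73 (18 ε).
min D↑ (6 st, q0=0, F={5}): 0:f→0,u→0,a→0,g→1,b→0 1:f→2,u→1,a→1,g→1,b→1 2:f→3,u→2,a→2,g→2,b→2 3:f→3,u→3,a→3,g→3,b→4 4:f→4,u→4,a→4,g→4,b→5 5:f→5,u→5,a→5,g→5,b→5 (ε-aug+det+¬).
'gffbb': N↓-sim [13, 12, 11, 7, 5, 4] end={s1,s12,s7,s8} rej; 5/5 single-dels accept.
1 words, ⪯-incomp.


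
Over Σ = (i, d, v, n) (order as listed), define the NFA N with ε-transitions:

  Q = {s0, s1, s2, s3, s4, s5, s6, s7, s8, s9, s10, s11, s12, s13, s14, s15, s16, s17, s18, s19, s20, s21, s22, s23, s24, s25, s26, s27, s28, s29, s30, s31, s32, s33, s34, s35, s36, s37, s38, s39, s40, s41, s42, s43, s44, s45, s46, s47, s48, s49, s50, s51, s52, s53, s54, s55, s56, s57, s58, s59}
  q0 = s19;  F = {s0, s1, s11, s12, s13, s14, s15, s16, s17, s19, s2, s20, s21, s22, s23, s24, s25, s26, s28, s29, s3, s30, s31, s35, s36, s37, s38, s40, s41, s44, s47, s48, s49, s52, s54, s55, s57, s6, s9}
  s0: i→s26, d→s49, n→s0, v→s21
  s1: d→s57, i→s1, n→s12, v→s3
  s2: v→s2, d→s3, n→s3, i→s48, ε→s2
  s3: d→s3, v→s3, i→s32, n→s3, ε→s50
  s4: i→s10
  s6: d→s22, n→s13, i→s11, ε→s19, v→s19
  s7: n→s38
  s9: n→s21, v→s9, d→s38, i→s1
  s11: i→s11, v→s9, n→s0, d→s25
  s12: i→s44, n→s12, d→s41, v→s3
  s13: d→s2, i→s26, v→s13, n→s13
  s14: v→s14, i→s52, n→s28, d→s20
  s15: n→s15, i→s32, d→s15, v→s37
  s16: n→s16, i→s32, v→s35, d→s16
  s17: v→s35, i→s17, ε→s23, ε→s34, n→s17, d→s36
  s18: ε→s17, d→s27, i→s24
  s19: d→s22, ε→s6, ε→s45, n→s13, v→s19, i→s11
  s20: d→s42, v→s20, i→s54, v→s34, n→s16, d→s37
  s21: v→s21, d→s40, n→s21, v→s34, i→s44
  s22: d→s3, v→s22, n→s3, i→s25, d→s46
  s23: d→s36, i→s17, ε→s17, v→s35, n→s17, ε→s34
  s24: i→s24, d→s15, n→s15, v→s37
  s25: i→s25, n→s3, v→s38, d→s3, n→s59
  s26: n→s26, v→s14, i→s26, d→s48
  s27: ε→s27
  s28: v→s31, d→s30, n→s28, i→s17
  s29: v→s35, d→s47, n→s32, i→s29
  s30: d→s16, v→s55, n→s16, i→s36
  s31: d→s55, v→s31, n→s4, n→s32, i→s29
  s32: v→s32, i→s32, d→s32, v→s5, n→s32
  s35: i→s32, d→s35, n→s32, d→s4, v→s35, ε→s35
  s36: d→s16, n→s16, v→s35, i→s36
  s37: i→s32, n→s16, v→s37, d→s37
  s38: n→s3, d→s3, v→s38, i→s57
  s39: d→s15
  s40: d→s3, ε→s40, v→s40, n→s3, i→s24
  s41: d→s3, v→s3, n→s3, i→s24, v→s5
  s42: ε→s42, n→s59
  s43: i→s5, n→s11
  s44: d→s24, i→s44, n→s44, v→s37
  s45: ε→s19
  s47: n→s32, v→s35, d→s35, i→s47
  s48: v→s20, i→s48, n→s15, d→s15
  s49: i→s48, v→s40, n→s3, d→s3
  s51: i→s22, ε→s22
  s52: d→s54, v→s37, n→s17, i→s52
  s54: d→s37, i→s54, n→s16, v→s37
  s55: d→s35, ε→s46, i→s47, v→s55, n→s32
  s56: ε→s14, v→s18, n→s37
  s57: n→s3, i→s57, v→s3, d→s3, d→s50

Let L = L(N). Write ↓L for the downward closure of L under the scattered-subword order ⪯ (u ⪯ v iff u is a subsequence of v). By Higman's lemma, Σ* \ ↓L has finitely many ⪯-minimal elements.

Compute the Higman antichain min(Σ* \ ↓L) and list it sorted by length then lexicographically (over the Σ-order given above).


|Q|=60, |F|=39, |δ|=199 (18 ε).
min D↑ (38 st, q0=0, F={14}): 0:i→1,d→2,v→0,n→3 1:i→1,d→4,v→5,n→6 2:i→4,d→7,v→2,n→7 3:i→8,d→9,v→3,n→3 4:i→4,d→7,v→10,n→7 5:i→11,d→10,v→5,n→12 6:i→8,d→13,v→12,n→6 7:i→14,d→7,v→7,n→7 8:i→8,d→15,v→16,n→8 9:i→15,d→7,v→9,n→7 10:i→17,d→7,v→10,n→7 11:i→11,d→17,v→7,n→18 12:i→19,d→20,v→12,n→12 13:i→15,d→7,v→20,n→7 14:i→14,d→14,v→14,n→14 15:i→15,d→21,v→22,n→21 16:i→23,d→22,v→16,n→24 17:i→17,d→7,v→7,n→7 18:i→19,d→25,v→7,n→18 19:i→19,d→26,v→27,n→19 20:i→26,d→7,v→20,n→7 21:i→14,d→21,v→27,n→21 22:i→28,d→27,v→22,n→29 23:i→23,d→28,v→27,n→30 24:i→30,d→31,v→32,n→24 25:i→26,d→7,v→7,n→7 26:i→26,d→21,v→27,n→21 27:i→14,d→27,v→27,n→29 28:i→28,d→27,v→27,n→29 29:i→14,d→29,v→33,n→29 30:i→30,d→34,v→33,n→30 31:i→34,d→29,v→35,n→29 32:i→36,d→35,v→32,n→14 33:i→14,d→33,v→33,n→14 34:i→34,d→29,v→33,n→29 35:i→37,d→33,v→35,n→14 36:i→36,d→37,v→33,n→14 37:i→37,d→33,v→33,n→14 [Hopcroft].
'ddi': N↓-sim [49, 30, 13, 3] end={s10,s32,s5} rej; 3/3 deletions ∈↓L.
'dni': |S_i|=[49, 30, 11, 3] end={s10,s32,s5} ∉↓L; 3/3 del acc.
'ivivi': run [49, 43, 37, 24, 9, 3] end={s10,s32,s5} ∉↓L; 5/5 deletions ∈↓L.
'nivnvn': |S_i|=[49, 39, 29, 24, 18, 10, 4] end={s10,s32,s4,s5} — reject; 6/6 deletions ∈↓L.
4 obstructions.

Antichain: [ddi, dni, ivivi, nivnvn].


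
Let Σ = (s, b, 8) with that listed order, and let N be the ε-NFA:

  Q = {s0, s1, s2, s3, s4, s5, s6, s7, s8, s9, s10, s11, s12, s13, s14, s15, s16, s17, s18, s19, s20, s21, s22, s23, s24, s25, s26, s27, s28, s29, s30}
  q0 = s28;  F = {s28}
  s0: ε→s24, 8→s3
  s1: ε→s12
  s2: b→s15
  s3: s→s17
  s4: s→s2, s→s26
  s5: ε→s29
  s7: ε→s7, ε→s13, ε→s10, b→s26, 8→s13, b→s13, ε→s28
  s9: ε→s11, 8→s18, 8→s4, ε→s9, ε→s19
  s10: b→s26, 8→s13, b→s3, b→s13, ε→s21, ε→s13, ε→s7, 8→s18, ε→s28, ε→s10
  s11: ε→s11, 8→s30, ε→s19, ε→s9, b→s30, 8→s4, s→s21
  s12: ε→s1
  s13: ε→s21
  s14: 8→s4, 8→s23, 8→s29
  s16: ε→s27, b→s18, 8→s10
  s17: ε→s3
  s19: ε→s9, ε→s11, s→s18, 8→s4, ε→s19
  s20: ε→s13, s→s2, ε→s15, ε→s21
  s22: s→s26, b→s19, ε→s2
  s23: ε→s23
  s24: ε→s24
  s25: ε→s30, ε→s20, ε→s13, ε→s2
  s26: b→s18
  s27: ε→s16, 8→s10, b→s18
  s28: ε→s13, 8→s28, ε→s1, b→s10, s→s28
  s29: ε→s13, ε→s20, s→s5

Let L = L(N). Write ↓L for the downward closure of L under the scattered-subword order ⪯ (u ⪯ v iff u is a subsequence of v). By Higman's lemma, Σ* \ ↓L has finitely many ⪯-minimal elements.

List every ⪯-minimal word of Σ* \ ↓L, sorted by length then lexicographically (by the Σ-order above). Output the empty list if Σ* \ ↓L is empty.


|Q|=31, |F|=1, |δ|=76 (40 ε).
min D↑ (1 st, q0=0, F={}): 0:s→0,b→0,8→0.
L(D↑) = ∅ ⇒ ↓L = Σ*.

A = [].


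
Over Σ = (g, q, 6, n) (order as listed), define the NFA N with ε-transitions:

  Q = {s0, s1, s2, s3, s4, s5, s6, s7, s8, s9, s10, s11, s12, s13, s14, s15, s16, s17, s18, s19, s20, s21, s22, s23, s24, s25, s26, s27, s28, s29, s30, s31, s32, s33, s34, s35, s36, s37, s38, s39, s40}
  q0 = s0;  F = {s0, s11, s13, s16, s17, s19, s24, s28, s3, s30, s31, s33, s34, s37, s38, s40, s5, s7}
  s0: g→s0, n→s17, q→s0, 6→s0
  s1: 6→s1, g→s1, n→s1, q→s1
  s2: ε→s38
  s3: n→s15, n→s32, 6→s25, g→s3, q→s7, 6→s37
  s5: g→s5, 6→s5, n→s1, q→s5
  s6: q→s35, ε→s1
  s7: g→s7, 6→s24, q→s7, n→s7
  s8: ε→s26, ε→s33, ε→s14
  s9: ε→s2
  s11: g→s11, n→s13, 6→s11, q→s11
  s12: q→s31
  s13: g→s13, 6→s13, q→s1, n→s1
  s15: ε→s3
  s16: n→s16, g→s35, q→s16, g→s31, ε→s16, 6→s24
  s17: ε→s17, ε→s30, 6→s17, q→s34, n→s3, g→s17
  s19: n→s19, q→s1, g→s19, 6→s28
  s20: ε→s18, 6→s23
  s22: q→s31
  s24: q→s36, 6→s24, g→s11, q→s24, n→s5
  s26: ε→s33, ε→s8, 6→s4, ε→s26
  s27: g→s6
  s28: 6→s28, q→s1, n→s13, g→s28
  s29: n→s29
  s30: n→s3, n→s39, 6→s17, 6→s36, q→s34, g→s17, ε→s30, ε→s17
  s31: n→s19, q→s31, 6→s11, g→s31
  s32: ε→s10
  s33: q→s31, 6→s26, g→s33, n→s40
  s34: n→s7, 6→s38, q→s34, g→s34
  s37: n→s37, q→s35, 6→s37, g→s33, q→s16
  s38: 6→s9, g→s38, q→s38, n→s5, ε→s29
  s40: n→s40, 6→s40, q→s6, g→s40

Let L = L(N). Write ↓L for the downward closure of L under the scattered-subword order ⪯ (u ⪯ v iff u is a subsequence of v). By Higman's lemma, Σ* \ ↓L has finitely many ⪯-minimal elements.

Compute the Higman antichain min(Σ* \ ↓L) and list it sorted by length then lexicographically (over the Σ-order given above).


|Q|=41, |F|=18, |δ|=108 (18 ε).
min D↑ (18 st, q0=0, F={11}): 0:g→0,q→0,6→0,n→1 1:g→1,q→2,6→1,n→3 2:g→2,q→2,6→4,n→5 3:g→3,q→5,6→6,n→3 4:g→4,q→4,6→4,n→7 5:g→5,q→5,6→8,n→5 6:g→9,q→10,6→6,n→6 7:g→7,q→7,6→7,n→11 8:g→12,q→8,6→8,n→7 9:g→9,q→13,6→9,n→14 10:g→13,q→10,6→8,n→10 11:g→11,q→11,6→11,n→11 12:g→12,q→12,6→12,n→15 13:g→13,q→13,6→12,n→16 14:g→14,q→11,6→14,n→14 15:g→15,q→11,6→15,n→11 16:g→16,q→11,6→17,n→16 17:g→17,q→11,6→17,n→15 (ε-aug+det+¬).
'nq6nn': |S_i|=[34, 33, 18, 11, 4, 2] end={s1,s29} rej; 5/5 single-dels accept.
'nn6gnq': run [34, 33, 27, 20, 15, 7, 3] end={s1,s35,s6} — reject; 6/6 del acc.
2 obstructions.

Antichain: [nq6nn, nn6gnq].
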